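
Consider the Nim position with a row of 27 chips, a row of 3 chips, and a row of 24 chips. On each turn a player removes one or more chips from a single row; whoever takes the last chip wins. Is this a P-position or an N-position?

Compute the nim-sum pairwise:
27 ⊕ 3 = 24
24 ⊕ 24 = 0
The nim-sum is 0, so this is a P-position: the player to move is in a losing position under optimal play.

P-position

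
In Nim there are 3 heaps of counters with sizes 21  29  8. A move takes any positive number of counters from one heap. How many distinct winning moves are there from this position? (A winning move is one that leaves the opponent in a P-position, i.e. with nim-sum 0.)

0

Compute the nim-sum pairwise:
21 ⊕ 29 = 8
8 ⊕ 8 = 0
The nim-sum is already 0, so every move leaves a nonzero nim-sum — there are no winning moves.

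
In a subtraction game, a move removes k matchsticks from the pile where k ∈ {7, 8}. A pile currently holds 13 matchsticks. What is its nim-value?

Compute g(0), g(1), … for moves {7, 8}:
g(0) = mex{} = 0
g(1) = mex{} = 0
g(2) = mex{} = 0
g(3) = mex{} = 0
g(4) = mex{} = 0
g(5) = mex{} = 0
g(6) = mex{} = 0
g(7) = mex{0} = 1
g(8) = mex{0} = 1
g(9) = mex{0} = 1
g(10) = mex{0} = 1
g(11) = mex{0} = 1
g(12) = mex{0} = 1
g(13) = mex{0} = 1
So g(13) = 1.

1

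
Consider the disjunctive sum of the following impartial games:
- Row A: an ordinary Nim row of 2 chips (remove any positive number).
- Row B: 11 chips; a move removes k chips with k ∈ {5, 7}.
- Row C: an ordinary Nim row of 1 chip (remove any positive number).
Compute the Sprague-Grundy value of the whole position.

1

Row A is a plain Nim row of size 2, so its Grundy value is 2.
For row B, compute g(0), g(1), … with moves {5, 7}:
k:     0  1  2  3  4  5  6  7  8  9 10 11
g(k):  0  0  0  0  0  1  1  1  1  1  2  2
So g(11) = 2.
Row C is a plain Nim row of size 1, so its Grundy value is 1.
By the Sprague-Grundy theorem, the Grundy value of a sum of independent games is the XOR of the component values.
Combined value = 2 ⊕ 2 ⊕ 1 = 1.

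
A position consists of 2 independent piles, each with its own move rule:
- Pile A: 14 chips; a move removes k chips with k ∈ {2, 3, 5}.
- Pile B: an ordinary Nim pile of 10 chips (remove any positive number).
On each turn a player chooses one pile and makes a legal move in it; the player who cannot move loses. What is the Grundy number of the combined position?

10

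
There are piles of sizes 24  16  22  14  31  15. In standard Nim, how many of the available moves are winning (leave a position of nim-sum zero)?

0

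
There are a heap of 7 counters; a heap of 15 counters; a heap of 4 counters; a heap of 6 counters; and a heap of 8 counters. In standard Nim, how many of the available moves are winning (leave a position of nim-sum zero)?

3

Compute the nim-sum pairwise:
7 ⊕ 15 = 8
8 ⊕ 4 = 12
12 ⊕ 6 = 10
10 ⊕ 8 = 2
The overall nim-sum is X = 2. A heap of size p has a winning move iff p XOR X < p (reduce it to p XOR X).
  7: 7 XOR 2 = 5 < 7 — winning move (to 5).
  15: 15 XOR 2 = 13 < 15 — winning move (to 13).
  4: 4 XOR 2 = 6 ≥ 4 — no move.
  6: 6 XOR 2 = 4 < 6 — winning move (to 4).
  8: 8 XOR 2 = 10 ≥ 8 — no move.
That gives 3 winning moves.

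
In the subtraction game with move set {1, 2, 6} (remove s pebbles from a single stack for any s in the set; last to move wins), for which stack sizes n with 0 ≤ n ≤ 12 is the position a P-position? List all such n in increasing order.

0, 3, 7, 10

Grundy values for subtraction set {1, 2, 6}:
g(0) = mex{} = 0
g(1) = mex{0} = 1
g(2) = mex{0,1} = 2
g(3) = mex{1,2} = 0
g(4) = mex{0,2} = 1
g(5) = mex{0,1} = 2
g(6) = mex{0,1,2} = 3
g(7) = mex{1,2,3} = 0
g(8) = mex{0,2,3} = 1
g(9) = mex{0,1} = 2
g(10) = mex{1,2} = 0
g(11) = mex{0,2} = 1
g(12) = mex{0,1,3} = 2
The P-positions (g = 0) in 0..12 are 0, 3, 7, 10.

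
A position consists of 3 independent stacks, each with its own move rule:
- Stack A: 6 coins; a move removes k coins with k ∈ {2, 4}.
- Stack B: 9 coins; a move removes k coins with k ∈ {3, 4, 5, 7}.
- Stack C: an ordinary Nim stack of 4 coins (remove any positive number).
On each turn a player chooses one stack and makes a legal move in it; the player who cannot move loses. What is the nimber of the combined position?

For stack A, compute g(0), g(1), … with moves {2, 4}:
k:     0  1  2  3  4  5  6
g(k):  0  0  1  1  2  2  0
So g(6) = 0.
Build the Grundy sequence for stack B with g(k) = mex{g(k−s) : s ∈ {3, 4, 5, 7}, s ≤ k}:
g(0) = mex{} = 0
g(1) = mex{} = 0
g(2) = mex{} = 0
g(3) = mex{0} = 1
g(4) = mex{0} = 1
g(5) = mex{0} = 1
g(6) = mex{0,1} = 2
g(7) = mex{0,1} = 2
g(8) = mex{0,1} = 2
g(9) = mex{0,1,2} = 3
So g(9) = 3.
Stack C is a plain Nim stack of size 4, so its Grundy value is 4.
By the Sprague-Grundy theorem, the Grundy value of a sum of independent games is the XOR of the component values.
Combined value = 0 XOR 3 XOR 4 = 7.

7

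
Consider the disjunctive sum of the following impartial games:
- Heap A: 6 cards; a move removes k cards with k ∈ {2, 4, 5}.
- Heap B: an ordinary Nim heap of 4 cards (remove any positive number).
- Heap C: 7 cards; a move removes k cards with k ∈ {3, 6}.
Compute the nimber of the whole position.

5

For heap A, compute g(0), g(1), … with moves {2, 4, 5}:
k:     0  1  2  3  4  5  6
g(k):  0  0  1  1  2  2  3
So g(6) = 3.
Heap B is a plain Nim heap of size 4, so its Grundy value is 4.
For heap C, compute g(0), g(1), … with moves {3, 6}:
g(0) = mex{} = 0
g(1) = mex{} = 0
g(2) = mex{} = 0
g(3) = mex{0} = 1
g(4) = mex{0} = 1
g(5) = mex{0} = 1
g(6) = mex{0,1} = 2
g(7) = mex{0,1} = 2
So g(7) = 2.
By the Sprague-Grundy theorem, the Grundy value of a sum of independent games is the XOR of the component values.
Combined value = 3 XOR 4 XOR 2 = 5.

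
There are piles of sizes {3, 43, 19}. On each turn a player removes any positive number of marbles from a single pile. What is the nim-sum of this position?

Bitwise XOR of the heap sizes:
  000011  (3)
  101011  (43)
  010011  (19)
  ------
  111011  (59)

59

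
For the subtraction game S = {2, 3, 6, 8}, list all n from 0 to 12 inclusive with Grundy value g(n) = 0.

0, 1, 5, 10

Build the Grundy sequence with g(k) = mex{g(k−s) : s ∈ {2, 3, 6, 8}, s ≤ k}:
g(0) = mex{} = 0
g(1) = mex{} = 0
g(2) = mex{0} = 1
g(3) = mex{0} = 1
g(4) = mex{0,1} = 2
g(5) = mex{1} = 0
g(6) = mex{0,1,2} = 3
g(7) = mex{0,2} = 1
g(8) = mex{0,1,3} = 2
g(9) = mex{0,1,3} = 2
g(10) = mex{1,2} = 0
g(11) = mex{0,1,2} = 3
g(12) = mex{0,2,3} = 1
The P-positions (g = 0) in 0..12 are 0, 1, 5, 10.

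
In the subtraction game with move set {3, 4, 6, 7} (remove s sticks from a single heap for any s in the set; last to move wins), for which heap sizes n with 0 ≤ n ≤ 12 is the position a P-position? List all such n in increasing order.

Compute g(0), g(1), … for moves {3, 4, 6, 7}:
g(0) = mex{} = 0
g(1) = mex{} = 0
g(2) = mex{} = 0
g(3) = mex{0} = 1
g(4) = mex{0} = 1
g(5) = mex{0} = 1
g(6) = mex{0,1} = 2
g(7) = mex{0,1} = 2
g(8) = mex{0,1} = 2
g(9) = mex{0,1,2} = 3
g(10) = mex{1,2} = 0
g(11) = mex{1,2} = 0
g(12) = mex{1,2,3} = 0
The P-positions (g = 0) in 0..12 are 0, 1, 2, 10, 11, 12.

0, 1, 2, 10, 11, 12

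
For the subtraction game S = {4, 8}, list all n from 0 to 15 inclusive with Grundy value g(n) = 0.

0, 1, 2, 3, 12, 13, 14, 15

Grundy values for subtraction set {4, 8}:
k:     0  1  2  3  4  5  6  7  8  9 10 11 12 13 14 15
g(k):  0  0  0  0  1  1  1  1  2  2  2  2  0  0  0  0
The P-positions (g = 0) in 0..15 are 0, 1, 2, 3, 12, 13, 14, 15.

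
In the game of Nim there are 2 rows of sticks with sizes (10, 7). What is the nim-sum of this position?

13

Compute the nim-sum pairwise:
10 XOR 7 = 13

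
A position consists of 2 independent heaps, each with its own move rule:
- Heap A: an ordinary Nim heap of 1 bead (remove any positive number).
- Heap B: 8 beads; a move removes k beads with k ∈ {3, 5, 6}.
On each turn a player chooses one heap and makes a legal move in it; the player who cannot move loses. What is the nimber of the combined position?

3

Heap A is a plain Nim heap of size 1, so its Grundy value is 1.
Build the Grundy sequence for heap B with g(k) = mex{g(k−s) : s ∈ {3, 5, 6}, s ≤ k}:
k:     0  1  2  3  4  5  6  7  8
g(k):  0  0  0  1  1  1  2  2  2
So g(8) = 2.
The value of a disjunctive sum is the nim-sum of the parts.
Combined value = 1 XOR 2 = 3.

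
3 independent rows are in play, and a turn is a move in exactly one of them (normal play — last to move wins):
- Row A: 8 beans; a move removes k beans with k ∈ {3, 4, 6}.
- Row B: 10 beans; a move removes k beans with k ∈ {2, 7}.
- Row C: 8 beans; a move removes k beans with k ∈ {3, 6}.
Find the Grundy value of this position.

0

For row A, compute g(0), g(1), … with moves {3, 4, 6}:
g(0) = mex{} = 0
g(1) = mex{} = 0
g(2) = mex{} = 0
g(3) = mex{0} = 1
g(4) = mex{0} = 1
g(5) = mex{0} = 1
g(6) = mex{0,1} = 2
g(7) = mex{0,1} = 2
g(8) = mex{0,1} = 2
So g(8) = 2.
Grundy values for row B (subtraction set {2, 7}):
k:     0  1  2  3  4  5  6  7  8  9 10
g(k):  0  0  1  1  0  0  1  1  2  0  0
So g(10) = 0.
Build the Grundy sequence for row C with g(k) = mex{g(k−s) : s ∈ {3, 6}, s ≤ k}:
g(0) = mex{} = 0
g(1) = mex{} = 0
g(2) = mex{} = 0
g(3) = mex{0} = 1
g(4) = mex{0} = 1
g(5) = mex{0} = 1
g(6) = mex{0,1} = 2
g(7) = mex{0,1} = 2
g(8) = mex{0,1} = 2
So g(8) = 2.
By the Sprague-Grundy theorem, the Grundy value of a sum of independent games is the XOR of the component values.
Combined value = 2 ⊕ 0 ⊕ 2 = 0.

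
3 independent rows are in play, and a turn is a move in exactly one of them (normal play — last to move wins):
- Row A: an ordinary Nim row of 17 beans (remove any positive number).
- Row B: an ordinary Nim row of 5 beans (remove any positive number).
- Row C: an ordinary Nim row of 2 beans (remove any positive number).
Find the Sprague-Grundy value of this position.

Row A is a plain Nim row of size 17, so its Grundy value is 17.
Row B is a plain Nim row of size 5, so its Grundy value is 5.
Row C is a plain Nim row of size 2, so its Grundy value is 2.
By the Sprague-Grundy theorem, the Grundy value of a sum of independent games is the XOR of the component values.
Combined value = 17 ⊕ 5 ⊕ 2 = 22.

22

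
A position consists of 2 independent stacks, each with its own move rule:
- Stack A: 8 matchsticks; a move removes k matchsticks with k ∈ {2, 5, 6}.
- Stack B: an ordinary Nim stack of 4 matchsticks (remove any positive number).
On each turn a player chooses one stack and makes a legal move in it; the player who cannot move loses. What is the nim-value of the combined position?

4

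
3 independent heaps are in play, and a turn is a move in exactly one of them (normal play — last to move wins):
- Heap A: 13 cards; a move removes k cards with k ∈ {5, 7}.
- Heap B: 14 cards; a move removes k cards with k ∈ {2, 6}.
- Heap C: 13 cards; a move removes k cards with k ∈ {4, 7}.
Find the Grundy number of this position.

1

For heap A, compute g(0), g(1), … with moves {5, 7}:
k:     0  1  2  3  4  5  6  7  8  9 10 11 12 13
g(k):  0  0  0  0  0  1  1  1  1  1  2  2  0  0
So g(13) = 0.
For heap B, compute g(0), g(1), … with moves {2, 6}:
g(0) = mex{} = 0
g(1) = mex{} = 0
g(2) = mex{0} = 1
g(3) = mex{0} = 1
g(4) = mex{1} = 0
g(5) = mex{1} = 0
g(6) = mex{0} = 1
g(7) = mex{0} = 1
g(8) = mex{1} = 0
g(9) = mex{1} = 0
g(10) = mex{0} = 1
g(11) = mex{0} = 1
g(12) = mex{1} = 0
g(13) = mex{1} = 0
g(14) = mex{0} = 1
So g(14) = 1.
Grundy values for heap C (subtraction set {4, 7}):
k:     0  1  2  3  4  5  6  7  8  9 10 11 12 13
g(k):  0  0  0  0  1  1  1  1  2  2  2  0  0  0
So g(13) = 0.
By the Sprague-Grundy theorem, the Grundy value of a sum of independent games is the XOR of the component values.
Combined value = 0 XOR 1 XOR 0 = 1.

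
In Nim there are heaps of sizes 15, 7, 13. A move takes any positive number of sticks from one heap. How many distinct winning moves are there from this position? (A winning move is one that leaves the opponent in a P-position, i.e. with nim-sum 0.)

In binary:
  1111  (15)
  0111  (7)
  1101  (13)
  ----
  0101  (5)
The overall nim-sum is X = 5. A heap of size p has a winning move iff p XOR X < p (reduce it to p XOR X).
  15: 15 XOR 5 = 10 < 15 — winning move (to 10).
  7: 7 XOR 5 = 2 < 7 — winning move (to 2).
  13: 13 XOR 5 = 8 < 13 — winning move (to 8).
That gives 3 winning moves.

3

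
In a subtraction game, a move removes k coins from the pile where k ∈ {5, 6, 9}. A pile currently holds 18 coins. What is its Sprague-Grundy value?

Compute g(0), g(1), … for moves {5, 6, 9}:
k:     0  1  2  3  4  5  6  7  8  9 10 11 12 13 14 15 16 17 18
g(k):  0  0  0  0  0  1  1  1  1  1  2  2  2  2  0  0  0  0  0
So g(18) = 0.

0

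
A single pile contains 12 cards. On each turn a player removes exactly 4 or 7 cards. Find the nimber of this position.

0

Grundy values for subtraction set {4, 7}:
k:     0  1  2  3  4  5  6  7  8  9 10 11 12
g(k):  0  0  0  0  1  1  1  1  2  2  2  0  0
So g(12) = 0.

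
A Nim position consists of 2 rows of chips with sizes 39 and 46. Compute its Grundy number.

Bitwise XOR of the heap sizes:
  100111  (39)
  101110  (46)
  ------
  001001  (9)

9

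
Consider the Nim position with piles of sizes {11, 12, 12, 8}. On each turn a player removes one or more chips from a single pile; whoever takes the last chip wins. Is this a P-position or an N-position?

In binary:
  1011  (11)
  1100  (12)
  1100  (12)
  1000  (8)
  ----
  0011  (3)
The nim-sum is 3 ≠ 0, so this is an N-position: the player to move can win.

N-position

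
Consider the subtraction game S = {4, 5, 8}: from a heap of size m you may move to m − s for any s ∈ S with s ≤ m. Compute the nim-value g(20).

2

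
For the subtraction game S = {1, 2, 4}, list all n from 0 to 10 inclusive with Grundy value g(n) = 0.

Build the Grundy sequence with g(k) = mex{g(k−s) : s ∈ {1, 2, 4}, s ≤ k}:
g(0) = mex{} = 0
g(1) = mex{0} = 1
g(2) = mex{0,1} = 2
g(3) = mex{1,2} = 0
g(4) = mex{0,2} = 1
g(5) = mex{0,1} = 2
g(6) = mex{1,2} = 0
g(7) = mex{0,2} = 1
g(8) = mex{0,1} = 2
g(9) = mex{1,2} = 0
g(10) = mex{0,2} = 1
The P-positions (g = 0) in 0..10 are 0, 3, 6, 9.

0, 3, 6, 9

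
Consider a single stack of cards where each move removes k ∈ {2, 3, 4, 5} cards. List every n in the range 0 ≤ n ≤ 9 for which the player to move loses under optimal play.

0, 1, 7, 8

Build the Grundy sequence with g(k) = mex{g(k−s) : s ∈ {2, 3, 4, 5}, s ≤ k}:
k:     0  1  2  3  4  5  6  7  8  9
g(k):  0  0  1  1  2  2  3  0  0  1
The P-positions (g = 0) in 0..9 are 0, 1, 7, 8.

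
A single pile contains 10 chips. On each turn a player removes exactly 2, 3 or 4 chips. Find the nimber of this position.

2

Build the Grundy sequence with g(k) = mex{g(k−s) : s ∈ {2, 3, 4}, s ≤ k}:
g(0) = mex{} = 0
g(1) = mex{} = 0
g(2) = mex{0} = 1
g(3) = mex{0} = 1
g(4) = mex{0,1} = 2
g(5) = mex{0,1} = 2
g(6) = mex{1,2} = 0
g(7) = mex{1,2} = 0
g(8) = mex{0,2} = 1
g(9) = mex{0,2} = 1
g(10) = mex{0,1} = 2
So g(10) = 2.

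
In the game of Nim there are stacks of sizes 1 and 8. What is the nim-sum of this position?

9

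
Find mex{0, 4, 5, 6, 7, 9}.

0 is in the set but 1 is not, so the mex is 1.

1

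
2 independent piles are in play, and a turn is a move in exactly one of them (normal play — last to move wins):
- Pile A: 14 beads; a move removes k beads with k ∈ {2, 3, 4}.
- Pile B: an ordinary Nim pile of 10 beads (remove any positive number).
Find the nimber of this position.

For pile A, compute g(0), g(1), … with moves {2, 3, 4}:
g(0) = mex{} = 0
g(1) = mex{} = 0
g(2) = mex{0} = 1
g(3) = mex{0} = 1
g(4) = mex{0,1} = 2
g(5) = mex{0,1} = 2
g(6) = mex{1,2} = 0
g(7) = mex{1,2} = 0
g(8) = mex{0,2} = 1
g(9) = mex{0,2} = 1
g(10) = mex{0,1} = 2
g(11) = mex{0,1} = 2
g(12) = mex{1,2} = 0
g(13) = mex{1,2} = 0
g(14) = mex{0,2} = 1
So g(14) = 1.
Pile B is a plain Nim pile of size 10, so its Grundy value is 10.
The value of a disjunctive sum is the nim-sum of the parts.
Combined value = 1 XOR 10 = 11.

11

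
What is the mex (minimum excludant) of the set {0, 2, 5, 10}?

0 is in the set but 1 is not, so the mex is 1.

1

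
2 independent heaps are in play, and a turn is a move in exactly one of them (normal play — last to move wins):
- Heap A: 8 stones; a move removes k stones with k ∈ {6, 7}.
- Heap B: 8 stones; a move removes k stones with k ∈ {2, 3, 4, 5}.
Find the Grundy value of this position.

1

For heap A, compute g(0), g(1), … with moves {6, 7}:
g(0) = mex{} = 0
g(1) = mex{} = 0
g(2) = mex{} = 0
g(3) = mex{} = 0
g(4) = mex{} = 0
g(5) = mex{} = 0
g(6) = mex{0} = 1
g(7) = mex{0} = 1
g(8) = mex{0} = 1
So g(8) = 1.
For heap B, compute g(0), g(1), … with moves {2, 3, 4, 5}:
k:     0  1  2  3  4  5  6  7  8
g(k):  0  0  1  1  2  2  3  0  0
So g(8) = 0.
The value of a disjunctive sum is the nim-sum of the parts.
Combined value = 1 ⊕ 0 = 1.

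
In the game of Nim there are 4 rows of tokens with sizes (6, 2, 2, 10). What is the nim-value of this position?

12

Bitwise XOR of the heap sizes:
  0110  (6)
  0010  (2)
  0010  (2)
  1010  (10)
  ----
  1100  (12)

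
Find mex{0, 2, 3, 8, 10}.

1

0 is in the set but 1 is not, so the mex is 1.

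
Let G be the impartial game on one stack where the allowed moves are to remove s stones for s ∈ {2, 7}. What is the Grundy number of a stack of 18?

0

Grundy values for subtraction set {2, 7}:
k:     0  1  2  3  4  5  6  7  8  9 10 11 12 13 14 15 16 17 18
g(k):  0  0  1  1  0  0  1  1  2  0  0  1  1  0  0  1  1  2  0
So g(18) = 0.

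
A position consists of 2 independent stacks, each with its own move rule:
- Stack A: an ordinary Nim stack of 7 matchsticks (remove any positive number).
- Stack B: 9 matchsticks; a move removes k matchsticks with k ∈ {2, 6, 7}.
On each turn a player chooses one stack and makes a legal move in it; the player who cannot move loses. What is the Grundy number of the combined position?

7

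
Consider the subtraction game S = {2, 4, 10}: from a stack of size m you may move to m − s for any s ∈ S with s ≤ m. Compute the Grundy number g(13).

0

Compute g(0), g(1), … for moves {2, 4, 10}:
g(0) = mex{} = 0
g(1) = mex{} = 0
g(2) = mex{0} = 1
g(3) = mex{0} = 1
g(4) = mex{0,1} = 2
g(5) = mex{0,1} = 2
g(6) = mex{1,2} = 0
g(7) = mex{1,2} = 0
g(8) = mex{0,2} = 1
g(9) = mex{0,2} = 1
g(10) = mex{0,1} = 2
g(11) = mex{0,1} = 2
g(12) = mex{1,2} = 0
g(13) = mex{1,2} = 0
So g(13) = 0.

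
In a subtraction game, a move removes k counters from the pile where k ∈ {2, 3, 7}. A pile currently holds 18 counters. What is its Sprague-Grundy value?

1

Compute g(0), g(1), … for moves {2, 3, 7}:
k:     0  1  2  3  4  5  6  7  8  9 10 11 12 13 14 15 16 17 18
g(k):  0  0  1  1  2  0  0  1  1  2  0  0  1  1  2  0  0  1  1
So g(18) = 1.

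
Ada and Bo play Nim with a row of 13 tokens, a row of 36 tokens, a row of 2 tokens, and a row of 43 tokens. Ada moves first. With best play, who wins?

Bo wins

Nim-sum: 13 XOR 36 XOR 2 XOR 43 = 0.
The nim-sum is 0, so this is a P-position: the player to move is in a losing position under optimal play; Ada is about to move from it and so loses — Bo wins.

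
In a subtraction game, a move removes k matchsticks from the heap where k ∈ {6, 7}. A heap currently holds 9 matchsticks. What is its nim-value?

Compute g(0), g(1), … for moves {6, 7}:
g(0) = mex{} = 0
g(1) = mex{} = 0
g(2) = mex{} = 0
g(3) = mex{} = 0
g(4) = mex{} = 0
g(5) = mex{} = 0
g(6) = mex{0} = 1
g(7) = mex{0} = 1
g(8) = mex{0} = 1
g(9) = mex{0} = 1
So g(9) = 1.

1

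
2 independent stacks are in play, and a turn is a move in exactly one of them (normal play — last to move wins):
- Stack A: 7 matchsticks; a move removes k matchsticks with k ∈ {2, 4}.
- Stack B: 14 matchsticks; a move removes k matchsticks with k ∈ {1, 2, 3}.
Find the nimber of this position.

2

Grundy values for stack A (subtraction set {2, 4}):
k:     0  1  2  3  4  5  6  7
g(k):  0  0  1  1  2  2  0  0
So g(7) = 0.
For stack B, compute g(0), g(1), … with moves {1, 2, 3}:
g(0) = mex{} = 0
g(1) = mex{0} = 1
g(2) = mex{0,1} = 2
g(3) = mex{0,1,2} = 3
g(4) = mex{1,2,3} = 0
g(5) = mex{0,2,3} = 1
g(6) = mex{0,1,3} = 2
g(7) = mex{0,1,2} = 3
g(8) = mex{1,2,3} = 0
g(9) = mex{0,2,3} = 1
g(10) = mex{0,1,3} = 2
g(11) = mex{0,1,2} = 3
g(12) = mex{1,2,3} = 0
g(13) = mex{0,2,3} = 1
g(14) = mex{0,1,3} = 2
So g(14) = 2.
The value of a disjunctive sum is the nim-sum of the parts.
Combined value = 0 ⊕ 2 = 2.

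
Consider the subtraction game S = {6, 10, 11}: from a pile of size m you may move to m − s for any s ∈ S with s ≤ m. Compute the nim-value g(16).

2

Grundy values for subtraction set {6, 10, 11}:
k:     0  1  2  3  4  5  6  7  8  9 10 11 12 13 14 15 16
g(k):  0  0  0  0  0  0  1  1  1  1  1  1  2  2  2  2  2
So g(16) = 2.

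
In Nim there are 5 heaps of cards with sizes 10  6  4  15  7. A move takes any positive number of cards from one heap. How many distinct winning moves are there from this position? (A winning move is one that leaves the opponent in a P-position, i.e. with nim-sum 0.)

0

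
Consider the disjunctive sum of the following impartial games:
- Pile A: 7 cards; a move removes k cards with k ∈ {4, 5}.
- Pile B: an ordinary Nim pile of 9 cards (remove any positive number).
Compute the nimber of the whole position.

8

Grundy values for pile A (subtraction set {4, 5}):
k:     0  1  2  3  4  5  6  7
g(k):  0  0  0  0  1  1  1  1
So g(7) = 1.
Pile B is a plain Nim pile of size 9, so its Grundy value is 9.
By the Sprague-Grundy theorem, the Grundy value of a sum of independent games is the XOR of the component values.
Combined value = 1 ⊕ 9 = 8.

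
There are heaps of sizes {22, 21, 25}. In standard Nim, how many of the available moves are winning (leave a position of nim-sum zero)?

In binary:
  10110  (22)
  10101  (21)
  11001  (25)
  -----
  11010  (26)
The overall nim-sum is X = 26. A heap of size p has a winning move iff p XOR X < p (reduce it to p XOR X).
  22: 22 XOR 26 = 12 < 22 — winning move (to 12).
  21: 21 XOR 26 = 15 < 21 — winning move (to 15).
  25: 25 XOR 26 = 3 < 25 — winning move (to 3).
That gives 3 winning moves.

3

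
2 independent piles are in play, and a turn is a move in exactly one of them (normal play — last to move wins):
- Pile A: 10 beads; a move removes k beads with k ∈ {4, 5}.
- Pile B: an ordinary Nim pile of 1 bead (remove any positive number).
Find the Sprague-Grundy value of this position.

1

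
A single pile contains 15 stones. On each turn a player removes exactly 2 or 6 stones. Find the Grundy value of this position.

Grundy values for subtraction set {2, 6}:
k:     0  1  2  3  4  5  6  7  8  9 10 11 12 13 14 15
g(k):  0  0  1  1  0  0  1  1  0  0  1  1  0  0  1  1
So g(15) = 1.

1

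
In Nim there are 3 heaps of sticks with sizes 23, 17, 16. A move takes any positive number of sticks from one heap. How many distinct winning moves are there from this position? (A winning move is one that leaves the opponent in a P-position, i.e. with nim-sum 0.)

3

Bitwise XOR of the heap sizes:
  10111  (23)
  10001  (17)
  10000  (16)
  -----
  10110  (22)
The overall nim-sum is X = 22. A heap of size p has a winning move iff p XOR X < p (reduce it to p XOR X).
  23: 23 XOR 22 = 1 < 23 — winning move (to 1).
  17: 17 XOR 22 = 7 < 17 — winning move (to 7).
  16: 16 XOR 22 = 6 < 16 — winning move (to 6).
That gives 3 winning moves.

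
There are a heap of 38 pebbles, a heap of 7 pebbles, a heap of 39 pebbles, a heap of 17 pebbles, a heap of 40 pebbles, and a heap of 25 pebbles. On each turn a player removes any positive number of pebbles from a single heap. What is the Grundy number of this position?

Nim-sum: 38 ^ 7 ^ 39 ^ 17 ^ 40 ^ 25 = 38.

38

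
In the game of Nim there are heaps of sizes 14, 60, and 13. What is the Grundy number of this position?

63

Compute the nim-sum pairwise:
14 ^ 60 = 50
50 ^ 13 = 63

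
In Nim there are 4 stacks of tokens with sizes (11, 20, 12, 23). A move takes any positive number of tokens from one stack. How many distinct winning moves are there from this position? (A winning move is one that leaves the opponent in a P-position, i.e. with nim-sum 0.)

Nim-sum: 11 XOR 20 XOR 12 XOR 23 = 4.
The overall nim-sum is X = 4. A stack of size p has a winning move iff p XOR X < p (reduce it to p XOR X).
  11: 11 XOR 4 = 15 ≥ 11 — no move.
  20: 20 XOR 4 = 16 < 20 — winning move (to 16).
  12: 12 XOR 4 = 8 < 12 — winning move (to 8).
  23: 23 XOR 4 = 19 < 23 — winning move (to 19).
That gives 3 winning moves.

3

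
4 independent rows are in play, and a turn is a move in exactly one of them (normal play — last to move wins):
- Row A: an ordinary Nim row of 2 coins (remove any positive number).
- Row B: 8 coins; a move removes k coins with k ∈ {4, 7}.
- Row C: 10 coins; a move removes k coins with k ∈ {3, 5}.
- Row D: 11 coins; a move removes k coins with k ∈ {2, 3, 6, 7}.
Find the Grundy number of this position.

1

Row A is a plain Nim row of size 2, so its Grundy value is 2.
Grundy values for row B (subtraction set {4, 7}):
g(0) = mex{} = 0
g(1) = mex{} = 0
g(2) = mex{} = 0
g(3) = mex{} = 0
g(4) = mex{0} = 1
g(5) = mex{0} = 1
g(6) = mex{0} = 1
g(7) = mex{0} = 1
g(8) = mex{0,1} = 2
So g(8) = 2.
For row C, compute g(0), g(1), … with moves {3, 5}:
k:     0  1  2  3  4  5  6  7  8  9 10
g(k):  0  0  0  1  1  1  2  2  0  0  0
So g(10) = 0.
Build the Grundy sequence for row D with g(k) = mex{g(k−s) : s ∈ {2, 3, 6, 7}, s ≤ k}:
k:     0  1  2  3  4  5  6  7  8  9 10 11
g(k):  0  0  1  1  2  0  3  1  2  0  0  1
So g(11) = 1.
By the Sprague-Grundy theorem, the Grundy value of a sum of independent games is the XOR of the component values.
Combined value = 2 XOR 2 XOR 0 XOR 1 = 1.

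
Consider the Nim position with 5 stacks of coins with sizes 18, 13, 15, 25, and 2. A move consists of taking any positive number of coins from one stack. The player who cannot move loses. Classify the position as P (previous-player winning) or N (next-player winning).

N-position

In binary:
  10010  (18)
  01101  (13)
  01111  (15)
  11001  (25)
  00010  (2)
  -----
  01011  (11)
The nim-sum is 11 ≠ 0, so this is an N-position: the player to move can win.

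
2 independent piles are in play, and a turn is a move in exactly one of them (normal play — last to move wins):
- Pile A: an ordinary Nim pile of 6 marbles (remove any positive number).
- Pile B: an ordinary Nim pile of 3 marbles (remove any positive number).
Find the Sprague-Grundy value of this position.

5

Pile A is a plain Nim pile of size 6, so its Grundy value is 6.
Pile B is a plain Nim pile of size 3, so its Grundy value is 3.
By the Sprague-Grundy theorem, the Grundy value of a sum of independent games is the XOR of the component values.
Combined value = 6 XOR 3 = 5.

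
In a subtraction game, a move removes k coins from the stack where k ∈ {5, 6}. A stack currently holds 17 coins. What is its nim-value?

1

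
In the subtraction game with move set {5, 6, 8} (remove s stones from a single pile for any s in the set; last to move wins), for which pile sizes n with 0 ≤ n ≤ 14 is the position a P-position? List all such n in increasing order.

Compute g(0), g(1), … for moves {5, 6, 8}:
g(0) = mex{} = 0
g(1) = mex{} = 0
g(2) = mex{} = 0
g(3) = mex{} = 0
g(4) = mex{} = 0
g(5) = mex{0} = 1
g(6) = mex{0} = 1
g(7) = mex{0} = 1
g(8) = mex{0} = 1
g(9) = mex{0} = 1
g(10) = mex{0,1} = 2
g(11) = mex{0,1} = 2
g(12) = mex{0,1} = 2
g(13) = mex{1} = 0
g(14) = mex{1} = 0
The P-positions (g = 0) in 0..14 are 0, 1, 2, 3, 4, 13, 14.

0, 1, 2, 3, 4, 13, 14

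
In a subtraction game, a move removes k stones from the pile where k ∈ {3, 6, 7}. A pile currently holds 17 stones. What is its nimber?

2

Grundy values for subtraction set {3, 6, 7}:
k:     0  1  2  3  4  5  6  7  8  9 10 11 12 13 14 15 16 17
g(k):  0  0  0  1  1  1  2  2  2  3  0  0  0  1  1  1  2  2
So g(17) = 2.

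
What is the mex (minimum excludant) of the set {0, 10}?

1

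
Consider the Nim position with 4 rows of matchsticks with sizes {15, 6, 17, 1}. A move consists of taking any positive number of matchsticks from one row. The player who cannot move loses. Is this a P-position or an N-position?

N-position

Compute the nim-sum pairwise:
15 ^ 6 = 9
9 ^ 17 = 24
24 ^ 1 = 25
The nim-sum is 25 ≠ 0, so this is an N-position: the player to move can win.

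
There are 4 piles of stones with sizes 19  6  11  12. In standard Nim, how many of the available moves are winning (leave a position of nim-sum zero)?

Compute the nim-sum pairwise:
19 ^ 6 = 21
21 ^ 11 = 30
30 ^ 12 = 18
The overall nim-sum is X = 18. A pile of size p has a winning move iff p XOR X < p (reduce it to p XOR X).
  19: 19 XOR 18 = 1 < 19 — winning move (to 1).
  6: 6 XOR 18 = 20 ≥ 6 — no move.
  11: 11 XOR 18 = 25 ≥ 11 — no move.
  12: 12 XOR 18 = 30 ≥ 12 — no move.
That gives 1 winning move.

1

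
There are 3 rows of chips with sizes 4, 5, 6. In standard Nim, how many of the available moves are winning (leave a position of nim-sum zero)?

3

In binary:
  100  (4)
  101  (5)
  110  (6)
  ---
  111  (7)
The overall nim-sum is X = 7. A row of size p has a winning move iff p XOR X < p (reduce it to p XOR X).
  4: 4 XOR 7 = 3 < 4 — winning move (to 3).
  5: 5 XOR 7 = 2 < 5 — winning move (to 2).
  6: 6 XOR 7 = 1 < 6 — winning move (to 1).
That gives 3 winning moves.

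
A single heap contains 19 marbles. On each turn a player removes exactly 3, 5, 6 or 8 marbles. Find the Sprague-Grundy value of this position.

Compute g(0), g(1), … for moves {3, 5, 6, 8}:
k:     0  1  2  3  4  5  6  7  8  9 10 11 12 13 14 15 16 17 18 19
g(k):  0  0  0  1  1  1  2  2  2  3  3  0  0  0  1  1  1  2  2  2
So g(19) = 2.

2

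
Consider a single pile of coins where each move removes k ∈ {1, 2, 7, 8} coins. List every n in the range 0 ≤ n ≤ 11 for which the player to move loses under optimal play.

0, 3, 6, 9

Grundy values for subtraction set {1, 2, 7, 8}:
k:     0  1  2  3  4  5  6  7  8  9 10 11
g(k):  0  1  2  0  1  2  0  1  2  0  1  2
The P-positions (g = 0) in 0..11 are 0, 3, 6, 9.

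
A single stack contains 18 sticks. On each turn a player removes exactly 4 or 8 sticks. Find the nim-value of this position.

1

Build the Grundy sequence with g(k) = mex{g(k−s) : s ∈ {4, 8}, s ≤ k}:
k:     0  1  2  3  4  5  6  7  8  9 10 11 12 13 14 15 16 17 18
g(k):  0  0  0  0  1  1  1  1  2  2  2  2  0  0  0  0  1  1  1
So g(18) = 1.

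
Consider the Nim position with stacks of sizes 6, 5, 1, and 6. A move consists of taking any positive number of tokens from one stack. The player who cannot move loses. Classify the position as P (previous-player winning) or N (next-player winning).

Compute the nim-sum pairwise:
6 ⊕ 5 = 3
3 ⊕ 1 = 2
2 ⊕ 6 = 4
The nim-sum is 4 ≠ 0, so this is an N-position: the player to move can win.

N-position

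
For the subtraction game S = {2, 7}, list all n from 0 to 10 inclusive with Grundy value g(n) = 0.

Grundy values for subtraction set {2, 7}:
k:     0  1  2  3  4  5  6  7  8  9 10
g(k):  0  0  1  1  0  0  1  1  2  0  0
The P-positions (g = 0) in 0..10 are 0, 1, 4, 5, 9, 10.

0, 1, 4, 5, 9, 10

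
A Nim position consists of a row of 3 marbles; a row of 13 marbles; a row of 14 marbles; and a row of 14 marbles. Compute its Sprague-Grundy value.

Compute the nim-sum pairwise:
3 ⊕ 13 = 14
14 ⊕ 14 = 0
0 ⊕ 14 = 14

14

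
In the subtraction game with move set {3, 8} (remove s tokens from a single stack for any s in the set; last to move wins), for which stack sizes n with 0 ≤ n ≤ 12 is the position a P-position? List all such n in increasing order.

0, 1, 2, 6, 7, 11, 12

Build the Grundy sequence with g(k) = mex{g(k−s) : s ∈ {3, 8}, s ≤ k}:
k:     0  1  2  3  4  5  6  7  8  9 10 11 12
g(k):  0  0  0  1  1  1  0  0  2  1  1  0  0
The P-positions (g = 0) in 0..12 are 0, 1, 2, 6, 7, 11, 12.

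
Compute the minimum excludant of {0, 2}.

0 is in the set but 1 is not, so the mex is 1.

1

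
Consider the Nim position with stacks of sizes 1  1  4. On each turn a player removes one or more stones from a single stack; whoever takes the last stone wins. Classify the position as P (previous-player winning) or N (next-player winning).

N-position

Write each in binary and XOR column by column:
  001  (1)
  001  (1)
  100  (4)
  ---
  100  (4)
The nim-sum is 4 ≠ 0, so this is an N-position: the player to move can win.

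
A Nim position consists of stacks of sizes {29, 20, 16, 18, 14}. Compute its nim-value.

Compute the nim-sum pairwise:
29 ⊕ 20 = 9
9 ⊕ 16 = 25
25 ⊕ 18 = 11
11 ⊕ 14 = 5

5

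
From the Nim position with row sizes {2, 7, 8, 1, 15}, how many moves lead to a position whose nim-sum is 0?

Compute the nim-sum pairwise:
2 ⊕ 7 = 5
5 ⊕ 8 = 13
13 ⊕ 1 = 12
12 ⊕ 15 = 3
The overall nim-sum is X = 3. A row of size p has a winning move iff p XOR X < p (reduce it to p XOR X).
  2: 2 XOR 3 = 1 < 2 — winning move (to 1).
  7: 7 XOR 3 = 4 < 7 — winning move (to 4).
  8: 8 XOR 3 = 11 ≥ 8 — no move.
  1: 1 XOR 3 = 2 ≥ 1 — no move.
  15: 15 XOR 3 = 12 < 15 — winning move (to 12).
That gives 3 winning moves.

3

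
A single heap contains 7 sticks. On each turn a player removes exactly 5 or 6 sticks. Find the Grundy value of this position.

1

Compute g(0), g(1), … for moves {5, 6}:
k:     0  1  2  3  4  5  6  7
g(k):  0  0  0  0  0  1  1  1
So g(7) = 1.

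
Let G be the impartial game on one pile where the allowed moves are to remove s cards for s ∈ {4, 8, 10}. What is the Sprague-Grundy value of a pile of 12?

3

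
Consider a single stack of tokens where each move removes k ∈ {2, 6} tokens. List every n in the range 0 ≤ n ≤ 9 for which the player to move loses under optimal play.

0, 1, 4, 5, 8, 9

Compute g(0), g(1), … for moves {2, 6}:
g(0) = mex{} = 0
g(1) = mex{} = 0
g(2) = mex{0} = 1
g(3) = mex{0} = 1
g(4) = mex{1} = 0
g(5) = mex{1} = 0
g(6) = mex{0} = 1
g(7) = mex{0} = 1
g(8) = mex{1} = 0
g(9) = mex{1} = 0
The P-positions (g = 0) in 0..9 are 0, 1, 4, 5, 8, 9.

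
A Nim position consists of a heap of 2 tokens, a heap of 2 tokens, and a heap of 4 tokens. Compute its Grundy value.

Nim-sum: 2 ⊕ 2 ⊕ 4 = 4.

4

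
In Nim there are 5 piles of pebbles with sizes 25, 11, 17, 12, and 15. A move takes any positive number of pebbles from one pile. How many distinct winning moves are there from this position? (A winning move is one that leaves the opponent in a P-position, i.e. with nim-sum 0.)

Nim-sum: 25 ⊕ 11 ⊕ 17 ⊕ 12 ⊕ 15 = 0.
The nim-sum is already 0, so every move leaves a nonzero nim-sum — there are no winning moves.

0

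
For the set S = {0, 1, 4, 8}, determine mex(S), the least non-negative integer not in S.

The values 0, 1 are all present; 2 is the first non-negative integer missing from the set.

2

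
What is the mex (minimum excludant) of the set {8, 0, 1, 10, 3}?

2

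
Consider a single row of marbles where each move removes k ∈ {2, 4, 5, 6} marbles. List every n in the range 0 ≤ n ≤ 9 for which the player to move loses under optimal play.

0, 1, 8, 9

Build the Grundy sequence with g(k) = mex{g(k−s) : s ∈ {2, 4, 5, 6}, s ≤ k}:
k:     0  1  2  3  4  5  6  7  8  9
g(k):  0  0  1  1  2  2  3  3  0  0
The P-positions (g = 0) in 0..9 are 0, 1, 8, 9.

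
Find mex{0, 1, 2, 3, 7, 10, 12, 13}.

The values 0, 1, 2, 3 are all present; 4 is the first non-negative integer missing from the set.

4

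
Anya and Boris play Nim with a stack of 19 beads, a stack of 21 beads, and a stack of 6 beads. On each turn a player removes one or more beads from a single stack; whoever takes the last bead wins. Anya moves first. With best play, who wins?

Boris wins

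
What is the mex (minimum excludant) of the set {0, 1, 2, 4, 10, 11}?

The values 0, 1, 2 are all present; 3 is the first non-negative integer missing from the set.

3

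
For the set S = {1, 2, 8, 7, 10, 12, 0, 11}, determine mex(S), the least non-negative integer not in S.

The values 0, 1, 2 are all present; 3 is the first non-negative integer missing from the set.

3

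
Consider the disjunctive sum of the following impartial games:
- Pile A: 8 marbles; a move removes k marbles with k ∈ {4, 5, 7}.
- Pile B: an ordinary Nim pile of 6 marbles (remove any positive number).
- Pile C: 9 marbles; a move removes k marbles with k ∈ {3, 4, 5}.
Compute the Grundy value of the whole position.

4

For pile A, compute g(0), g(1), … with moves {4, 5, 7}:
g(0) = mex{} = 0
g(1) = mex{} = 0
g(2) = mex{} = 0
g(3) = mex{} = 0
g(4) = mex{0} = 1
g(5) = mex{0} = 1
g(6) = mex{0} = 1
g(7) = mex{0} = 1
g(8) = mex{0,1} = 2
So g(8) = 2.
Pile B is a plain Nim pile of size 6, so its Grundy value is 6.
Build the Grundy sequence for pile C with g(k) = mex{g(k−s) : s ∈ {3, 4, 5}, s ≤ k}:
g(0) = mex{} = 0
g(1) = mex{} = 0
g(2) = mex{} = 0
g(3) = mex{0} = 1
g(4) = mex{0} = 1
g(5) = mex{0} = 1
g(6) = mex{0,1} = 2
g(7) = mex{0,1} = 2
g(8) = mex{1} = 0
g(9) = mex{1,2} = 0
So g(9) = 0.
By the Sprague-Grundy theorem, the Grundy value of a sum of independent games is the XOR of the component values.
Combined value = 2 XOR 6 XOR 0 = 4.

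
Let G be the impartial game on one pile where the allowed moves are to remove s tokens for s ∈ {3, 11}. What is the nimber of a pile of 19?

1

Grundy values for subtraction set {3, 11}:
k:     0  1  2  3  4  5  6  7  8  9 10 11 12 13 14 15 16 17 18 19
g(k):  0  0  0  1  1  1  0  0  0  1  1  1  2  2  0  0  0  1  1  1
So g(19) = 1.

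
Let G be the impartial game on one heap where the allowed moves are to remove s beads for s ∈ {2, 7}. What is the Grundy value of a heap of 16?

1

Compute g(0), g(1), … for moves {2, 7}:
k:     0  1  2  3  4  5  6  7  8  9 10 11 12 13 14 15 16
g(k):  0  0  1  1  0  0  1  1  2  0  0  1  1  0  0  1  1
So g(16) = 1.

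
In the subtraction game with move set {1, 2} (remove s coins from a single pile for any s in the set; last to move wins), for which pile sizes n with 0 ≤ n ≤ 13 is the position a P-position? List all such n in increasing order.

Grundy values for subtraction set {1, 2}:
g(0) = mex{} = 0
g(1) = mex{0} = 1
g(2) = mex{0,1} = 2
g(3) = mex{1,2} = 0
g(4) = mex{0,2} = 1
g(5) = mex{0,1} = 2
g(6) = mex{1,2} = 0
g(7) = mex{0,2} = 1
g(8) = mex{0,1} = 2
g(9) = mex{1,2} = 0
g(10) = mex{0,2} = 1
g(11) = mex{0,1} = 2
g(12) = mex{1,2} = 0
g(13) = mex{0,2} = 1
The P-positions (g = 0) in 0..13 are 0, 3, 6, 9, 12.

0, 3, 6, 9, 12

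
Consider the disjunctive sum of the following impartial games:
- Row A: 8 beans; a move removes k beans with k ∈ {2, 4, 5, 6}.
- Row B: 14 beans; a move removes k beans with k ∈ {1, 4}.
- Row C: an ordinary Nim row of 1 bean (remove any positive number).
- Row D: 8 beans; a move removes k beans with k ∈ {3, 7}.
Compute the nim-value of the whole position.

1

Grundy values for row A (subtraction set {2, 4, 5, 6}):
g(0) = mex{} = 0
g(1) = mex{} = 0
g(2) = mex{0} = 1
g(3) = mex{0} = 1
g(4) = mex{0,1} = 2
g(5) = mex{0,1} = 2
g(6) = mex{0,1,2} = 3
g(7) = mex{0,1,2} = 3
g(8) = mex{1,2,3} = 0
So g(8) = 0.
Grundy values for row B (subtraction set {1, 4}):
g(0) = mex{} = 0
g(1) = mex{0} = 1
g(2) = mex{1} = 0
g(3) = mex{0} = 1
g(4) = mex{0,1} = 2
g(5) = mex{1,2} = 0
g(6) = mex{0} = 1
g(7) = mex{1} = 0
g(8) = mex{0,2} = 1
g(9) = mex{0,1} = 2
g(10) = mex{1,2} = 0
g(11) = mex{0} = 1
g(12) = mex{1} = 0
g(13) = mex{0,2} = 1
g(14) = mex{0,1} = 2
So g(14) = 2.
Row C is a plain Nim row of size 1, so its Grundy value is 1.
Grundy values for row D (subtraction set {3, 7}):
g(0) = mex{} = 0
g(1) = mex{} = 0
g(2) = mex{} = 0
g(3) = mex{0} = 1
g(4) = mex{0} = 1
g(5) = mex{0} = 1
g(6) = mex{1} = 0
g(7) = mex{0,1} = 2
g(8) = mex{0,1} = 2
So g(8) = 2.
The value of a disjunctive sum is the nim-sum of the parts.
Combined value = 0 ⊕ 2 ⊕ 1 ⊕ 2 = 1.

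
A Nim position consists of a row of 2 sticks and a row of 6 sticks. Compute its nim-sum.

Write each in binary and XOR column by column:
  010  (2)
  110  (6)
  ---
  100  (4)

4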